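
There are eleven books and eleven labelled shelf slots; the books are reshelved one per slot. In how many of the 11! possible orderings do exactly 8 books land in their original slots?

330

Choose which 8 of the 11 are fixed: C(11,8) = 165.
The other 3 form a derangement: !3 = 2.
Total: 165 × 2 = 330.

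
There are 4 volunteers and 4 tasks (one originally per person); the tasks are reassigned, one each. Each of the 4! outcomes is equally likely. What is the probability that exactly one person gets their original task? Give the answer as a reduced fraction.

Favorable outcomes: C(4,1)·!3 = 4·2 = 8.
Total outcomes: 4! = 24.
Probability = 8/24 = 1/3.

1/3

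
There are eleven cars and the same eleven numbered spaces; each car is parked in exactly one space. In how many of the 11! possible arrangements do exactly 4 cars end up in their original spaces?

611820

Choose which 4 of the 11 are fixed: C(11,4) = 330.
The other 7 form a derangement: !7 = 1854.
Total: 330 × 1854 = 611820.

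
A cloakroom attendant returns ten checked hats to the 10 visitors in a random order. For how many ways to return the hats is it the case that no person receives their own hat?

1334961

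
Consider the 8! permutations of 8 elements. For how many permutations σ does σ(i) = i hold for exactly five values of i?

112

Choose which 5 of the 8 are fixed: C(8,5) = 56.
The remaining 3 must be deranged: !3 = 2.
Total: 56 × 2 = 112.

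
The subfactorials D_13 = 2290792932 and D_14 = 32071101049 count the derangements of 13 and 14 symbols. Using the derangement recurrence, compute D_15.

481066515734

D_15 = (15-1)·(D_14 + D_13) = 14·(32071101049 + 2290792932) = 14·34361893981 = 481066515734.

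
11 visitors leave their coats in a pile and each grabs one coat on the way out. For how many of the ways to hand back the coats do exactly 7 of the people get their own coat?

2970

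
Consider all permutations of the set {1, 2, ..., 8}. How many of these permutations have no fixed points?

Recurrence: !8 = 7·(!7 + !6).
!8 = 7·(1854 + 265) = 7·2119 = 14833

14833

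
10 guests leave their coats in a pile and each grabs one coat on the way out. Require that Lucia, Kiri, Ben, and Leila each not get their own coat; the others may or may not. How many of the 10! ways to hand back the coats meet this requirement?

Let A_j be the event that the j-th constrained one is fixed. By inclusion-exclusion over the 4 events:
Σ_{j=0}^{4} (-1)^j C(4,j)(10-j)!
= C(4,0)·10! - C(4,1)·9! + C(4,2)·8! - C(4,3)·7! + C(4,4)·6!
= 3628800 - 1451520 + 241920 - 20160 + 720
= 2399760

2399760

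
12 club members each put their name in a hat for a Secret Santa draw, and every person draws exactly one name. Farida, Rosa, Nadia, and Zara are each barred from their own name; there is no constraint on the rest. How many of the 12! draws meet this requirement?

Let A_j be the event that the j-th constrained one is fixed. By inclusion-exclusion over the 4 events:
Σ_{j=0}^{4} (-1)^j C(4,j)(12-j)!
= C(4,0)·12! - C(4,1)·11! + C(4,2)·10! - C(4,3)·9! + C(4,4)·8!
= 479001600 - 159667200 + 21772800 - 1451520 + 40320
= 339696000

339696000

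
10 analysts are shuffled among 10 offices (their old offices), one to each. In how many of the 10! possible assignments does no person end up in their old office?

!10 is the nearest integer to 10!/e.
10! = 3628800, and 3628800/e ≈ 1334960.92, so !10 = 1334961.

1334961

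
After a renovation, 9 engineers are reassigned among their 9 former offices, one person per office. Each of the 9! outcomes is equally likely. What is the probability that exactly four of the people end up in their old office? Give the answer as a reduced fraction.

Favorable outcomes: C(9,4)·!5 = 126·44 = 5544.
Total outcomes: 9! = 362880.
Probability = 5544/362880 = 11/720.

11/720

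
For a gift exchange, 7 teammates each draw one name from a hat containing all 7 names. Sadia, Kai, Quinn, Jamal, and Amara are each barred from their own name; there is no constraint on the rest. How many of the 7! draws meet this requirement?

2428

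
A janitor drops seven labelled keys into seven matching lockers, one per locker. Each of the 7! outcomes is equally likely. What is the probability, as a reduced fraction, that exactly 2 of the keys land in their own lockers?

11/60

Favorable outcomes: C(7,2)·!5 = 21·44 = 924.
Total outcomes: 7! = 5040.
Probability = 924/5040 = 11/60.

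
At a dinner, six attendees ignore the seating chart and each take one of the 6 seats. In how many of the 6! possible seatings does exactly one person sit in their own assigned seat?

Pick the single fixed position: C(6,1) = 6 ways.
The other 5 form a derangement: !5 = 44.
Total: 6 × 44 = 264.

264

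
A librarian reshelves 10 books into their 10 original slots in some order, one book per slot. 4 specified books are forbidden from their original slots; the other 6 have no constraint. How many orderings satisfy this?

2399760

Let A_j be the event that the j-th constrained one is fixed. By inclusion-exclusion over the 4 events:
Σ_{j=0}^{4} (-1)^j C(4,j)(10-j)!
= C(4,0)·10! - C(4,1)·9! + C(4,2)·8! - C(4,3)·7! + C(4,4)·6!
= 3628800 - 1451520 + 241920 - 20160 + 720
= 2399760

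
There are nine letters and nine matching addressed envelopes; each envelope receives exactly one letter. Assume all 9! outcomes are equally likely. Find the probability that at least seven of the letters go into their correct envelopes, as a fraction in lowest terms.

37/362880

Favorable outcomes: Σ_{i≥7} C(9,i)·!(9-i) = 36·1 + 9·0 + 1·1 = 37.
Total outcomes: 9! = 362880.
Probability = 37/362880 = 37/362880.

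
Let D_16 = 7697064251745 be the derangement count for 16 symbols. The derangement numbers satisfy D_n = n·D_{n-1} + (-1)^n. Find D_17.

130850092279664

D_17 = 17·7697064251745 - 1 = 130850092279664.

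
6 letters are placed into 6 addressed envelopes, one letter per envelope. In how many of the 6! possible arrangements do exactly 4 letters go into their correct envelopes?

15

Pick the 4 fixed positions: C(6,4) = 15 ways.
The other 2 form a derangement: !2 = 1.
Total: 15 × 1 = 15.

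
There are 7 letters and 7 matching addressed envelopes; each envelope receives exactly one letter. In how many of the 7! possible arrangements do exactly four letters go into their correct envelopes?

Choose which 4 of the 7 are fixed: C(7,4) = 35.
The other 3 form a derangement: !3 = 2.
Total: 35 × 2 = 70.

70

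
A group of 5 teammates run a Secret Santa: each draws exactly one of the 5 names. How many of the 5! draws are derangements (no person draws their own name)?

44

By inclusion-exclusion, !5 = Σ (-1)^k · 5!/k! for k=0..5
= 5! - 5!/1! + 5!/2! - 5!/3! + 5!/4! - 5!/5!
= 120 - 120 + 60 - 20 + 5 - 1
= 44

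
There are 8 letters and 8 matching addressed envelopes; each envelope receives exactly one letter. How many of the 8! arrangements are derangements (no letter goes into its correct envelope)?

14833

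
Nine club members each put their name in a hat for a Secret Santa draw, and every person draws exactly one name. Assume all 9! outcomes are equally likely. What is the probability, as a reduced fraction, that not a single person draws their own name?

16687/45360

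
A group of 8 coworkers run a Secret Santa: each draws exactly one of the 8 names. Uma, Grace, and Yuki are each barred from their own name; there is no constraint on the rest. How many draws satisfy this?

27240

Let A_j be the event that the j-th constrained one is fixed. By inclusion-exclusion over the 3 events:
Σ_{j=0}^{3} (-1)^j C(3,j)(8-j)!
= C(3,0)·8! - C(3,1)·7! + C(3,2)·6! - C(3,3)·5!
= 40320 - 15120 + 2160 - 120
= 27240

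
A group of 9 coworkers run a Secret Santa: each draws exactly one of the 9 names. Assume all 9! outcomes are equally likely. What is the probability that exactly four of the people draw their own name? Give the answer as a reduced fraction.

11/720

Favorable outcomes: C(9,4)·!5 = 126·44 = 5544.
Total outcomes: 9! = 362880.
Probability = 5544/362880 = 11/720.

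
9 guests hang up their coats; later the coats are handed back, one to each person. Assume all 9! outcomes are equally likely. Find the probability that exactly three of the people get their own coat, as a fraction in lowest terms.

53/864

Favorable outcomes: C(9,3)·!6 = 84·265 = 22260.
Total outcomes: 9! = 362880.
Probability = 22260/362880 = 53/864.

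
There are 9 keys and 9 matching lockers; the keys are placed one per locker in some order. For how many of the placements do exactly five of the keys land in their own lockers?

Pick the 5 fixed positions: C(9,5) = 126 ways.
The remaining 4 must be deranged: !4 = 9.
Total: 126 × 9 = 1134.

1134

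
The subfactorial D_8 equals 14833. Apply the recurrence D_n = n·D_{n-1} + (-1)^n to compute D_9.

133496

D_9 = 9·14833 - 1 = 133496.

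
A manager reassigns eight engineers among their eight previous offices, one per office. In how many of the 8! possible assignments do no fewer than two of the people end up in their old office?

Sum C(8,i)·!(8-i) for i = 2..8:
  i=2: C(8,2)·!6 = 28·265 = 7420
  i=3: C(8,3)·!5 = 56·44 = 2464
  i=4: C(8,4)·!4 = 70·9 = 630
  i=5: C(8,5)·!3 = 56·2 = 112
  i=6: C(8,6)·!2 = 28·1 = 28
  i=7: C(8,7)·!1 = 8·0 = 0
  i=8: C(8,8)·!0 = 1·1 = 1
Total = 10655.

10655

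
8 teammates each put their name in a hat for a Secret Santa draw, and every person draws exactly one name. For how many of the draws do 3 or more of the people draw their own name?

3235

# with exactly i fixed is C(8,i)·!(8-i); sum over i=3..8:
  i=3: C(8,3)·!5 = 56·44 = 2464
  i=4: C(8,4)·!4 = 70·9 = 630
  i=5: C(8,5)·!3 = 56·2 = 112
  i=6: C(8,6)·!2 = 28·1 = 28
  i=7: C(8,7)·!1 = 8·0 = 0
  i=8: C(8,8)·!0 = 1·1 = 1
Total = 3235.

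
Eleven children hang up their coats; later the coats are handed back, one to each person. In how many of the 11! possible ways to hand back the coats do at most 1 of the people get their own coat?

# with exactly i fixed is C(11,i)·!(11-i); sum over i=0..1:
  i=0: C(11,0)·!11 = 1·14684570 = 14684570
  i=1: C(11,1)·!10 = 11·1334961 = 14684571
Total = 29369141.

29369141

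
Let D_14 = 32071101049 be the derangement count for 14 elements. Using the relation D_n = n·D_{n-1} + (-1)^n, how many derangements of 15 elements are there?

D_15 = 15·32071101049 - 1 = 481066515734.

481066515734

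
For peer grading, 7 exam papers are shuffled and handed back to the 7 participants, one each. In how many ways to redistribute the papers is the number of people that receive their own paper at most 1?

3709

# with exactly i fixed is C(7,i)·!(7-i); sum over i=0..1:
  i=0: C(7,0)·!7 = 1·1854 = 1854
  i=1: C(7,1)·!6 = 7·265 = 1855
Total = 3709.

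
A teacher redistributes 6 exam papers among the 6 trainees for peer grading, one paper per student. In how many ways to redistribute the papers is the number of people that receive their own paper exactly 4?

15

Choose which 4 of the 6 are fixed: C(6,4) = 15.
The other 2 form a derangement: !2 = 1.
Total: 15 × 1 = 15.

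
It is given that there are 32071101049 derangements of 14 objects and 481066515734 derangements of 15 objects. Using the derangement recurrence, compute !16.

7697064251745

!16 = (16-1)·(!15 + !14) = 15·(481066515734 + 32071101049) = 15·513137616783 = 7697064251745.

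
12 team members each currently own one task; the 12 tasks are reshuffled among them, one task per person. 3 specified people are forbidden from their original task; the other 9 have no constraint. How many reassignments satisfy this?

369774720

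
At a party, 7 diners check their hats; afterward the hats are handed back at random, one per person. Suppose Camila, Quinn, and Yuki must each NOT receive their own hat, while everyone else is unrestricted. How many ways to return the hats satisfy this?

3216

Let A_j be the event that the j-th constrained one is fixed. By inclusion-exclusion over the 3 events:
Σ_{j=0}^{3} (-1)^j C(3,j)(7-j)!
= C(3,0)·7! - C(3,1)·6! + C(3,2)·5! - C(3,3)·4!
= 5040 - 2160 + 360 - 24
= 3216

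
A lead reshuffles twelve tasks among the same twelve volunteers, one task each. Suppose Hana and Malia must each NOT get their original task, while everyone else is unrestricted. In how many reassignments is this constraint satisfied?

402796800

Inclusion-exclusion on the 2 forbidden self-matches:
Σ_{j=0}^{2} (-1)^j C(2,j)(12-j)!
= C(2,0)·12! - C(2,1)·11! + C(2,2)·10!
= 479001600 - 79833600 + 3628800
= 402796800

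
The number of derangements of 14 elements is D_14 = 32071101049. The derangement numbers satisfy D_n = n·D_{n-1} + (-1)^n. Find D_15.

D_15 = 15·32071101049 - 1 = 481066515734.

481066515734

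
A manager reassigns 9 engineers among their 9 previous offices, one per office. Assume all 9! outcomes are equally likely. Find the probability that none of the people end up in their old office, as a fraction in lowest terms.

16687/45360

Favorable outcomes: !9 = 133496.
Total outcomes: 9! = 362880.
Probability = 133496/362880 = 16687/45360.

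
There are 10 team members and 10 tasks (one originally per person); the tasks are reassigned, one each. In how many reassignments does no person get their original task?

1334961

Use !n = n·!(n-1) + (-1)^n.
!10 = 10·133496 + 1 = 1334961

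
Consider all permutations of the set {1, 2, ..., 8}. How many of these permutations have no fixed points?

14833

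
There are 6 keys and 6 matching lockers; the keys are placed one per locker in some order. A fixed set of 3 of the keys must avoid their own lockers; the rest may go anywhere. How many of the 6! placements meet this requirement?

426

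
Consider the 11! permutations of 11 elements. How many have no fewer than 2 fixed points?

10547659

Sum C(11,i)·!(11-i) for i = 2..11:
  i=2: C(11,2)·!9 = 55·133496 = 7342280
  i=3: C(11,3)·!8 = 165·14833 = 2447445
  i=4: C(11,4)·!7 = 330·1854 = 611820
  i=5: C(11,5)·!6 = 462·265 = 122430
  i=6: C(11,6)·!5 = 462·44 = 20328
  i=7: C(11,7)·!4 = 330·9 = 2970
  i=8: C(11,8)·!3 = 165·2 = 330
  i=9: C(11,9)·!2 = 55·1 = 55
  i=10: C(11,10)·!1 = 11·0 = 0
  i=11: C(11,11)·!0 = 1·1 = 1
Total = 10547659.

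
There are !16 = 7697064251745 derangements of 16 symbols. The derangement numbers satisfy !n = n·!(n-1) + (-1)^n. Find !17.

130850092279664

!17 = 17·7697064251745 - 1 = 130850092279664.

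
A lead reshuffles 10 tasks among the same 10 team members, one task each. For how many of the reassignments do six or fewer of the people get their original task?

3628514

Sum C(10,i)·!(10-i) for i = 0..6:
  i=0: C(10,0)·!10 = 1·1334961 = 1334961
  i=1: C(10,1)·!9 = 10·133496 = 1334960
  i=2: C(10,2)·!8 = 45·14833 = 667485
  i=3: C(10,3)·!7 = 120·1854 = 222480
  i=4: C(10,4)·!6 = 210·265 = 55650
  i=5: C(10,5)·!5 = 252·44 = 11088
  i=6: C(10,6)·!4 = 210·9 = 1890
Total = 3628514.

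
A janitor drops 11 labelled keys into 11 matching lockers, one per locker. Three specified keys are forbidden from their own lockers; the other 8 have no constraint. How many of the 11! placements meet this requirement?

Let A_j be the event that the j-th constrained one is fixed. By inclusion-exclusion over the 3 events:
Σ_{j=0}^{3} (-1)^j C(3,j)(11-j)!
= C(3,0)·11! - C(3,1)·10! + C(3,2)·9! - C(3,3)·8!
= 39916800 - 10886400 + 1088640 - 40320
= 30078720

30078720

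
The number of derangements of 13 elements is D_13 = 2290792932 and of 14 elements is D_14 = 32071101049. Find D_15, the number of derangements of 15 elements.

481066515734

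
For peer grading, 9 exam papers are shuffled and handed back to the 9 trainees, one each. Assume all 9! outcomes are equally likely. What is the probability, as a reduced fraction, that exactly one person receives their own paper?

2119/5760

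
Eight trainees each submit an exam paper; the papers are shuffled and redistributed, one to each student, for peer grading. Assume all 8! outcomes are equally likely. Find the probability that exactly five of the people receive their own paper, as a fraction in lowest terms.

1/360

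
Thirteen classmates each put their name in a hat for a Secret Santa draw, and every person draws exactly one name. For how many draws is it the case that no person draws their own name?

2290792932

!13 is the nearest integer to 13!/e.
13! = 6227020800, and 6227020800/e ≈ 2290792932.07, so !13 = 2290792932.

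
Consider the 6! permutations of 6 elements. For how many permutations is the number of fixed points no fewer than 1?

455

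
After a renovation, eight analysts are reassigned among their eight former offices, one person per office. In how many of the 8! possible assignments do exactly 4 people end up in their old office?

630

Pick the 4 fixed positions: C(8,4) = 70 ways.
The remaining 4 must be deranged: !4 = 9.
Total: 70 × 9 = 630.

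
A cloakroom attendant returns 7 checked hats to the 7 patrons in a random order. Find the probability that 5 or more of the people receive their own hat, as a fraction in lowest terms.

11/2520

Favorable outcomes: Σ_{i≥5} C(7,i)·!(7-i) = 21·1 + 7·0 + 1·1 = 22.
Total outcomes: 7! = 5040.
Probability = 22/5040 = 11/2520.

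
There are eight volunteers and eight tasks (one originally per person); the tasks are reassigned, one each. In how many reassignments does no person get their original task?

14833

The number of derangements of 8 is !8 = Σ_{k=0}^{8} (-1)^k·8!/k!
= 8! - 8!/1! + 8!/2! - 8!/3! + 8!/4! - 8!/5! + 8!/6! - 8!/7! + 8!/8!
= 40320 - 40320 + 20160 - 6720 + 1680 - 336 + 56 - 8 + 1
= 14833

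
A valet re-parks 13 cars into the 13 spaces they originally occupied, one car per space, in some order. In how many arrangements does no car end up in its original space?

2290792932

Use !n = n·!(n-1) + (-1)^n.
!13 = 13·176214841 - 1 = 2290792932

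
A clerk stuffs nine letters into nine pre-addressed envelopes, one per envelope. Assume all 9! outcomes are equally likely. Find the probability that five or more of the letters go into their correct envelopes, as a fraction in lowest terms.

1339/362880

Favorable outcomes: Σ_{i≥5} C(9,i)·!(9-i) = 126·9 + 84·2 + 36·1 + 9·0 + 1·1 = 1339.
Total outcomes: 9! = 362880.
Probability = 1339/362880 = 1339/362880.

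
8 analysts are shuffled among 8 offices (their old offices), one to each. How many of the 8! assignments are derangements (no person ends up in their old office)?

14833

The subfactorial !8 = [8!/e] (nearest integer).
8! = 40320, and 40320/e ≈ 14832.90, so !8 = 14833.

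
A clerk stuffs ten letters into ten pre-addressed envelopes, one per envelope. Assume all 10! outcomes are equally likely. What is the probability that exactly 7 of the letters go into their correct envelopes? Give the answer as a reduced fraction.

1/15120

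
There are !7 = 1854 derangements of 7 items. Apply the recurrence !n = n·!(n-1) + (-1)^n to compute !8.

14833

!8 = 8·1854 + 1 = 14833.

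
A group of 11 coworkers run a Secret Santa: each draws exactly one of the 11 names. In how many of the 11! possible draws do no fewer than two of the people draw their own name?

10547659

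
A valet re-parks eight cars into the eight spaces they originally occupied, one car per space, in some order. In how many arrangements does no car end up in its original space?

The subfactorial !8 = [8!/e] (nearest integer).
8! = 40320, and 40320/e ≈ 14832.90, so !8 = 14833.

14833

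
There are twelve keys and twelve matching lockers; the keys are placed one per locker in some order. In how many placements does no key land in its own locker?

Use !n = n·!(n-1) + (-1)^n.
!12 = 12·14684570 + 1 = 176214841

176214841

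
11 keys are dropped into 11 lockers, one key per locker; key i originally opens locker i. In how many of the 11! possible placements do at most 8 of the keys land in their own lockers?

# with exactly i fixed is C(11,i)·!(11-i); sum over i=0..8:
  i=0: C(11,0)·!11 = 1·14684570 = 14684570
  i=1: C(11,1)·!10 = 11·1334961 = 14684571
  i=2: C(11,2)·!9 = 55·133496 = 7342280
  i=3: C(11,3)·!8 = 165·14833 = 2447445
  i=4: C(11,4)·!7 = 330·1854 = 611820
  i=5: C(11,5)·!6 = 462·265 = 122430
  i=6: C(11,6)·!5 = 462·44 = 20328
  i=7: C(11,7)·!4 = 330·9 = 2970
  i=8: C(11,8)·!3 = 165·2 = 330
Total = 39916744.

39916744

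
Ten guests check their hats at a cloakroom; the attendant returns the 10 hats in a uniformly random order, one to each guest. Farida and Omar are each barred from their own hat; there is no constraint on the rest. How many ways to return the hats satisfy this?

2943360

Let A_j be the event that the j-th constrained one is fixed. By inclusion-exclusion over the 2 events:
Σ_{j=0}^{2} (-1)^j C(2,j)(10-j)!
= C(2,0)·10! - C(2,1)·9! + C(2,2)·8!
= 3628800 - 725760 + 40320
= 2943360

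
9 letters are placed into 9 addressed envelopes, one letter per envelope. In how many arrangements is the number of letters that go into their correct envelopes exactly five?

1134

Choose which 5 of the 9 are fixed: C(9,5) = 126.
The remaining 4 must be deranged: !4 = 9.
Total: 126 × 9 = 1134.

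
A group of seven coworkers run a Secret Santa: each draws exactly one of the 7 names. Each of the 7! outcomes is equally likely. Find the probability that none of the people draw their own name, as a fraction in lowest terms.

Favorable outcomes: !7 = 1854.
Total outcomes: 7! = 5040.
Probability = 1854/5040 = 103/280.

103/280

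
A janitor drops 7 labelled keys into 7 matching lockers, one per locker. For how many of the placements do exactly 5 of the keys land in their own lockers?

Choose which 5 of the 7 are fixed: C(7,5) = 21.
The other 2 form a derangement: !2 = 1.
Total: 21 × 1 = 21.

21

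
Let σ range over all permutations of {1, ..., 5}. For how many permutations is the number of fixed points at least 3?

11

# with exactly i fixed is C(5,i)·!(5-i); sum over i=3..5:
  i=3: C(5,3)·!2 = 10·1 = 10
  i=4: C(5,4)·!1 = 5·0 = 0
  i=5: C(5,5)·!0 = 1·1 = 1
Total = 11.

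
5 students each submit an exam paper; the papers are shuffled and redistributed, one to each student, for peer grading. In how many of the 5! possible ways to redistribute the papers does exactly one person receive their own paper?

Pick the single fixed position: C(5,1) = 5 ways.
The other 4 form a derangement: !4 = 9.
Total: 5 × 9 = 45.

45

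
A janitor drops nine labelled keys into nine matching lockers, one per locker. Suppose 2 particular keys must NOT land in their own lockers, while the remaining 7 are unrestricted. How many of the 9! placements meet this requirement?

Let A_j be the event that the j-th constrained one is fixed. By inclusion-exclusion over the 2 events:
Σ_{j=0}^{2} (-1)^j C(2,j)(9-j)!
= C(2,0)·9! - C(2,1)·8! + C(2,2)·7!
= 362880 - 80640 + 5040
= 287280

287280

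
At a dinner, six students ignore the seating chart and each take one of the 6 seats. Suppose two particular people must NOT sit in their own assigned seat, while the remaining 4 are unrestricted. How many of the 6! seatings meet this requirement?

504

Inclusion-exclusion on the 2 forbidden self-matches:
Σ_{j=0}^{2} (-1)^j C(2,j)(6-j)!
= C(2,0)·6! - C(2,1)·5! + C(2,2)·4!
= 720 - 240 + 24
= 504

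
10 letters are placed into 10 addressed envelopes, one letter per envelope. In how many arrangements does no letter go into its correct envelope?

Recurrence: !10 = 9·(!9 + !8).
!10 = 9·(133496 + 14833) = 9·148329 = 1334961

1334961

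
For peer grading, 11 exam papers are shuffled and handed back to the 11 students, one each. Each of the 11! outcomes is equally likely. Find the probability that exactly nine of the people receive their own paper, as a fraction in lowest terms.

Favorable outcomes: C(11,9)·!2 = 55·1 = 55.
Total outcomes: 11! = 39916800.
Probability = 55/39916800 = 1/725760.

1/725760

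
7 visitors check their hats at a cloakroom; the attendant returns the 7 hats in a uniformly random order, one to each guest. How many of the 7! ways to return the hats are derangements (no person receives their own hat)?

The number of derangements of 7 is !7 = Σ_{k=0}^{7} (-1)^k·7!/k!
= 7! - 7!/1! + 7!/2! - 7!/3! + 7!/4! - 7!/5! + 7!/6! - 7!/7!
= 5040 - 5040 + 2520 - 840 + 210 - 42 + 7 - 1
= 1854

1854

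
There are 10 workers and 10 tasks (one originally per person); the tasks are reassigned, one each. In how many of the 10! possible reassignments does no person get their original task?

1334961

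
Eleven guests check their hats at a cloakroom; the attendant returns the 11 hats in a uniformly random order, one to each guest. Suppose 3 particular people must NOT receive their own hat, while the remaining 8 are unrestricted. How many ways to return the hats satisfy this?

30078720

Inclusion-exclusion on the 3 forbidden self-matches:
Σ_{j=0}^{3} (-1)^j C(3,j)(11-j)!
= C(3,0)·11! - C(3,1)·10! + C(3,2)·9! - C(3,3)·8!
= 39916800 - 10886400 + 1088640 - 40320
= 30078720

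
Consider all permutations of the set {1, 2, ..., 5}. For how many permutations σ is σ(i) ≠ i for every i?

44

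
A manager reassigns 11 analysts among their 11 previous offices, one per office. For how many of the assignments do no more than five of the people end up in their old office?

39893116

Sum C(11,i)·!(11-i) for i = 0..5:
  i=0: C(11,0)·!11 = 1·14684570 = 14684570
  i=1: C(11,1)·!10 = 11·1334961 = 14684571
  i=2: C(11,2)·!9 = 55·133496 = 7342280
  i=3: C(11,3)·!8 = 165·14833 = 2447445
  i=4: C(11,4)·!7 = 330·1854 = 611820
  i=5: C(11,5)·!6 = 462·265 = 122430
Total = 39893116.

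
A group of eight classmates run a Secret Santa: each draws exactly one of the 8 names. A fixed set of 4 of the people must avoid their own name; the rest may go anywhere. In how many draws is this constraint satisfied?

Inclusion-exclusion on the 4 forbidden self-matches:
Σ_{j=0}^{4} (-1)^j C(4,j)(8-j)!
= C(4,0)·8! - C(4,1)·7! + C(4,2)·6! - C(4,3)·5! + C(4,4)·4!
= 40320 - 20160 + 4320 - 480 + 24
= 24024

24024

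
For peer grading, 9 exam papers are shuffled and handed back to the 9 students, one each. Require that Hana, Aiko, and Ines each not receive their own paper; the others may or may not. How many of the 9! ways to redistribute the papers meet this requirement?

256320

Let A_j be the event that the j-th constrained one is fixed. By inclusion-exclusion over the 3 events:
Σ_{j=0}^{3} (-1)^j C(3,j)(9-j)!
= C(3,0)·9! - C(3,1)·8! + C(3,2)·7! - C(3,3)·6!
= 362880 - 120960 + 15120 - 720
= 256320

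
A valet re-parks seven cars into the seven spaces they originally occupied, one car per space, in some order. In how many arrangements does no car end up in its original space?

The subfactorial !7 = [7!/e] (nearest integer).
7! = 5040, and 5040/e ≈ 1854.11, so !7 = 1854.

1854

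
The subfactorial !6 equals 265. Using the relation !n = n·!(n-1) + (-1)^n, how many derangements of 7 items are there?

1854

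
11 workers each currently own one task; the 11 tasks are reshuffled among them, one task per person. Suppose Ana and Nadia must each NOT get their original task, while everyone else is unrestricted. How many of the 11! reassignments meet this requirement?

Let A_j be the event that the j-th constrained one is fixed. By inclusion-exclusion over the 2 events:
Σ_{j=0}^{2} (-1)^j C(2,j)(11-j)!
= C(2,0)·11! - C(2,1)·10! + C(2,2)·9!
= 39916800 - 7257600 + 362880
= 33022080

33022080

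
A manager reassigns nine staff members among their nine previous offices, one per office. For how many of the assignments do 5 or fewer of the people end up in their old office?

362675

# with exactly i fixed is C(9,i)·!(9-i); sum over i=0..5:
  i=0: C(9,0)·!9 = 1·133496 = 133496
  i=1: C(9,1)·!8 = 9·14833 = 133497
  i=2: C(9,2)·!7 = 36·1854 = 66744
  i=3: C(9,3)·!6 = 84·265 = 22260
  i=4: C(9,4)·!5 = 126·44 = 5544
  i=5: C(9,5)·!4 = 126·9 = 1134
Total = 362675.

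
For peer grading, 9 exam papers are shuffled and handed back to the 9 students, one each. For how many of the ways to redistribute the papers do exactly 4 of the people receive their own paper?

5544

Choose which 4 of the 9 are fixed: C(9,4) = 126.
The remaining 5 must be deranged: !5 = 44.
Total: 126 × 44 = 5544.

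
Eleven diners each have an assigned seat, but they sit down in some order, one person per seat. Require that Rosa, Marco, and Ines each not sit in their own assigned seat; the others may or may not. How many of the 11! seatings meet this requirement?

30078720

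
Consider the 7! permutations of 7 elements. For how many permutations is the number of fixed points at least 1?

3186

Sum C(7,i)·!(7-i) for i = 1..7:
  i=1: C(7,1)·!6 = 7·265 = 1855
  i=2: C(7,2)·!5 = 21·44 = 924
  i=3: C(7,3)·!4 = 35·9 = 315
  i=4: C(7,4)·!3 = 35·2 = 70
  i=5: C(7,5)·!2 = 21·1 = 21
  i=6: C(7,6)·!1 = 7·0 = 0
  i=7: C(7,7)·!0 = 1·1 = 1
Total = 3186.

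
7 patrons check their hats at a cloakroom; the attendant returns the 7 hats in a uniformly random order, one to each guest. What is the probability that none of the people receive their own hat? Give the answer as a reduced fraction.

Favorable outcomes: !7 = 1854.
Total outcomes: 7! = 5040.
Probability = 1854/5040 = 103/280.

103/280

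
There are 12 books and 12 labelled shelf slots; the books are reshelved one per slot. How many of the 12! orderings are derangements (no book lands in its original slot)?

176214841

The number of derangements of 12 is !12 = Σ_{k=0}^{12} (-1)^k·12!/k!
= 12! - 12!/1! + 12!/2! - 12!/3! + 12!/4! - 12!/5! + 12!/6! - 12!/7! + 12!/8! - 12!/9! + 12!/10! - 12!/11! + 12!/12!
= 479001600 - 479001600 + 239500800 - 79833600 + 19958400 - 3991680 + 665280 - 95040 + 11880 - 1320 + 132 - 12 + 1
= 176214841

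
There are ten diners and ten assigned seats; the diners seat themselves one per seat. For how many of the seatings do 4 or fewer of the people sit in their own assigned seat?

3615536

# with exactly i fixed is C(10,i)·!(10-i); sum over i=0..4:
  i=0: C(10,0)·!10 = 1·1334961 = 1334961
  i=1: C(10,1)·!9 = 10·133496 = 1334960
  i=2: C(10,2)·!8 = 45·14833 = 667485
  i=3: C(10,3)·!7 = 120·1854 = 222480
  i=4: C(10,4)·!6 = 210·265 = 55650
Total = 3615536.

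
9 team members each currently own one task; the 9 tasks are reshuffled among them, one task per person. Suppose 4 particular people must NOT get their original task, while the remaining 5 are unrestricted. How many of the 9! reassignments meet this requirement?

229080

Let A_j be the event that the j-th constrained one is fixed. By inclusion-exclusion over the 4 events:
Σ_{j=0}^{4} (-1)^j C(4,j)(9-j)!
= C(4,0)·9! - C(4,1)·8! + C(4,2)·7! - C(4,3)·6! + C(4,4)·5!
= 362880 - 161280 + 30240 - 2880 + 120
= 229080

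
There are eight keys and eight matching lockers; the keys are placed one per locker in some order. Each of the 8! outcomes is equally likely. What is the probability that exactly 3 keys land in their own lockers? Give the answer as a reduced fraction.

Favorable outcomes: C(8,3)·!5 = 56·44 = 2464.
Total outcomes: 8! = 40320.
Probability = 2464/40320 = 11/180.

11/180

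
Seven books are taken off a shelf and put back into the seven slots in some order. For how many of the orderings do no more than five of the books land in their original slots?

# with exactly i fixed is C(7,i)·!(7-i); sum over i=0..5:
  i=0: C(7,0)·!7 = 1·1854 = 1854
  i=1: C(7,1)·!6 = 7·265 = 1855
  i=2: C(7,2)·!5 = 21·44 = 924
  i=3: C(7,3)·!4 = 35·9 = 315
  i=4: C(7,4)·!3 = 35·2 = 70
  i=5: C(7,5)·!2 = 21·1 = 21
Total = 5039.

5039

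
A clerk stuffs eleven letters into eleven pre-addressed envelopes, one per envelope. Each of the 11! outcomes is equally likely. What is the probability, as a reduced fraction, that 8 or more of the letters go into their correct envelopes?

Favorable outcomes: Σ_{i≥8} C(11,i)·!(11-i) = 165·2 + 55·1 + 11·0 + 1·1 = 386.
Total outcomes: 11! = 39916800.
Probability = 386/39916800 = 193/19958400.

193/19958400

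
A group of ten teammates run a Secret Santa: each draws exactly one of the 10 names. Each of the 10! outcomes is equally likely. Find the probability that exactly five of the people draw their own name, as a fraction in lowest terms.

Favorable outcomes: C(10,5)·!5 = 252·44 = 11088.
Total outcomes: 10! = 3628800.
Probability = 11088/3628800 = 11/3600.

11/3600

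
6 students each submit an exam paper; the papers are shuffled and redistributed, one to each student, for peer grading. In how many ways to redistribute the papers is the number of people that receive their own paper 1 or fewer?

529

# with exactly i fixed is C(6,i)·!(6-i); sum over i=0..1:
  i=0: C(6,0)·!6 = 1·265 = 265
  i=1: C(6,1)·!5 = 6·44 = 264
Total = 529.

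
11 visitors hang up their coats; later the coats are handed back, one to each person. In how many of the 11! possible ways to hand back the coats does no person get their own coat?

14684570

!11 is the nearest integer to 11!/e.
11! = 39916800, and 39916800/e ≈ 14684570.08, so !11 = 14684570.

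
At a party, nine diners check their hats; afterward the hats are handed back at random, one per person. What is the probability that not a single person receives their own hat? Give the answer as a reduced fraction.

16687/45360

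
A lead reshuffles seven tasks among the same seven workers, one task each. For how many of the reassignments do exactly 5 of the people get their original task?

Pick the 5 fixed positions: C(7,5) = 21 ways.
The remaining 2 must be deranged: !2 = 1.
Total: 21 × 1 = 21.

21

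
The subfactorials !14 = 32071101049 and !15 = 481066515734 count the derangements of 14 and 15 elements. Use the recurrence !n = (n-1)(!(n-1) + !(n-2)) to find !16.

!16 = (16-1)·(!15 + !14) = 15·(481066515734 + 32071101049) = 15·513137616783 = 7697064251745.

7697064251745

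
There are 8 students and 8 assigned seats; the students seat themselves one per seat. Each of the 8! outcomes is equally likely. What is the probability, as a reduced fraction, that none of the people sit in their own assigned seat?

2119/5760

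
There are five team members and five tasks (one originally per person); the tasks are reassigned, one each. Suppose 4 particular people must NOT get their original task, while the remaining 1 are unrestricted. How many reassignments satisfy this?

53

Inclusion-exclusion on the 4 forbidden self-matches:
Σ_{j=0}^{4} (-1)^j C(4,j)(5-j)!
= C(4,0)·5! - C(4,1)·4! + C(4,2)·3! - C(4,3)·2! + C(4,4)·1!
= 120 - 96 + 36 - 8 + 1
= 53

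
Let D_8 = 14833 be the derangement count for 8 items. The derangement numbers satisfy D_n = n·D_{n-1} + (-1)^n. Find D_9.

133496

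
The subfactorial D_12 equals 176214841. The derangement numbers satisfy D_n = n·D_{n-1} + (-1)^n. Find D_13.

D_13 = 13·176214841 - 1 = 2290792932.

2290792932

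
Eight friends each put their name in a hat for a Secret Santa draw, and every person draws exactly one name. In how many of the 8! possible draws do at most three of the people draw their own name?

39549

Sum C(8,i)·!(8-i) for i = 0..3:
  i=0: C(8,0)·!8 = 1·14833 = 14833
  i=1: C(8,1)·!7 = 8·1854 = 14832
  i=2: C(8,2)·!6 = 28·265 = 7420
  i=3: C(8,3)·!5 = 56·44 = 2464
Total = 39549.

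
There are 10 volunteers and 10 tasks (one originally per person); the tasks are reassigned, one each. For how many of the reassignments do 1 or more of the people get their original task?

2293839

Sum C(10,i)·!(10-i) for i = 1..10:
  i=1: C(10,1)·!9 = 10·133496 = 1334960
  i=2: C(10,2)·!8 = 45·14833 = 667485
  i=3: C(10,3)·!7 = 120·1854 = 222480
  i=4: C(10,4)·!6 = 210·265 = 55650
  i=5: C(10,5)·!5 = 252·44 = 11088
  i=6: C(10,6)·!4 = 210·9 = 1890
  i=7: C(10,7)·!3 = 120·2 = 240
  i=8: C(10,8)·!2 = 45·1 = 45
  i=9: C(10,9)·!1 = 10·0 = 0
  i=10: C(10,10)·!0 = 1·1 = 1
Total = 2293839.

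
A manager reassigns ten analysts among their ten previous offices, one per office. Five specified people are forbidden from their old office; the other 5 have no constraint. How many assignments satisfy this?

2170680

Inclusion-exclusion on the 5 forbidden self-matches:
Σ_{j=0}^{5} (-1)^j C(5,j)(10-j)!
= C(5,0)·10! - C(5,1)·9! + C(5,2)·8! - C(5,3)·7! + C(5,4)·6! - C(5,5)·5!
= 3628800 - 1814400 + 403200 - 50400 + 3600 - 120
= 2170680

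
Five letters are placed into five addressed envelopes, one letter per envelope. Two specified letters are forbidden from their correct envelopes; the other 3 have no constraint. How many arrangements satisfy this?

78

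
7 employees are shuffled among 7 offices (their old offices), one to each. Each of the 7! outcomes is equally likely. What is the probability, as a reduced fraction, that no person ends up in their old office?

103/280

Favorable outcomes: !7 = 1854.
Total outcomes: 7! = 5040.
Probability = 1854/5040 = 103/280.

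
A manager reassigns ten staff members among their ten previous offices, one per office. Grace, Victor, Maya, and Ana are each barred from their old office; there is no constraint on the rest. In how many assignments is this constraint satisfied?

Let A_j be the event that the j-th constrained one is fixed. By inclusion-exclusion over the 4 events:
Σ_{j=0}^{4} (-1)^j C(4,j)(10-j)!
= C(4,0)·10! - C(4,1)·9! + C(4,2)·8! - C(4,3)·7! + C(4,4)·6!
= 3628800 - 1451520 + 241920 - 20160 + 720
= 2399760

2399760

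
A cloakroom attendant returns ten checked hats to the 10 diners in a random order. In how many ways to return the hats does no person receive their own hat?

1334961

The subfactorial !10 = [10!/e] (nearest integer).
10! = 3628800, and 3628800/e ≈ 1334960.92, so !10 = 1334961.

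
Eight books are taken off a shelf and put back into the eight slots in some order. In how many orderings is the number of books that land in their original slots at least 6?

Sum C(8,i)·!(8-i) for i = 6..8:
  i=6: C(8,6)·!2 = 28·1 = 28
  i=7: C(8,7)·!1 = 8·0 = 0
  i=8: C(8,8)·!0 = 1·1 = 1
Total = 29.

29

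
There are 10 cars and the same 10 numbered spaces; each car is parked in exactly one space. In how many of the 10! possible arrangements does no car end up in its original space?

1334961

!10 = 10! · Σ_{k=0}^{10} (-1)^k/k!
= 10! - 10!/1! + 10!/2! - 10!/3! + 10!/4! - 10!/5! + 10!/6! - 10!/7! + 10!/8! - 10!/9! + 10!/10!
= 3628800 - 3628800 + 1814400 - 604800 + 151200 - 30240 + 5040 - 720 + 90 - 10 + 1
= 1334961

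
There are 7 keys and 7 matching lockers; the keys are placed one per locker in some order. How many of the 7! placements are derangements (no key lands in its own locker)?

1854

Use !n = n·!(n-1) + (-1)^n.
!7 = 7·265 - 1 = 1854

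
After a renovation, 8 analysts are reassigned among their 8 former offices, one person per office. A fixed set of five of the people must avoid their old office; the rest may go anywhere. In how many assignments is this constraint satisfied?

21234

Let A_j be the event that the j-th constrained one is fixed. By inclusion-exclusion over the 5 events:
Σ_{j=0}^{5} (-1)^j C(5,j)(8-j)!
= C(5,0)·8! - C(5,1)·7! + C(5,2)·6! - C(5,3)·5! + C(5,4)·4! - C(5,5)·3!
= 40320 - 25200 + 7200 - 1200 + 120 - 6
= 21234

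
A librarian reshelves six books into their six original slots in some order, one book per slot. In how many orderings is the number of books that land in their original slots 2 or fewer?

# with exactly i fixed is C(6,i)·!(6-i); sum over i=0..2:
  i=0: C(6,0)·!6 = 1·265 = 265
  i=1: C(6,1)·!5 = 6·44 = 264
  i=2: C(6,2)·!4 = 15·9 = 135
Total = 664.

664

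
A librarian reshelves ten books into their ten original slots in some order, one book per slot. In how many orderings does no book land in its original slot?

1334961

By inclusion-exclusion, !10 = Σ (-1)^k · 10!/k! for k=0..10
= 10! - 10!/1! + 10!/2! - 10!/3! + 10!/4! - 10!/5! + 10!/6! - 10!/7! + 10!/8! - 10!/9! + 10!/10!
= 3628800 - 3628800 + 1814400 - 604800 + 151200 - 30240 + 5040 - 720 + 90 - 10 + 1
= 1334961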